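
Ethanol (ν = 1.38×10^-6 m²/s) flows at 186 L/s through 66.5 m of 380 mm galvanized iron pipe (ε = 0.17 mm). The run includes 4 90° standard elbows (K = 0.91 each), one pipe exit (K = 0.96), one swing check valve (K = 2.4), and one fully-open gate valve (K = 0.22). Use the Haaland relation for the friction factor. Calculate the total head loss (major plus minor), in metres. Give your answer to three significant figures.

V = 4Q/(πD²) = 1.640 m/s; V²/2g = 0.1371 m
Re = 4.52×10^5, ε/D = 4.47×10^-4 → f = 0.01732 (Haaland)
Major: h_f = f(L/D)·V²/2g = 0.01732·175.0·0.1371 = 0.4156 m
Minor: ΣK = 7.22; h_m = ΣK·V²/2g = 0.9898 m
Total H_L = 0.4156 + 0.9898 = 1.405 m

H_L ≈ 1.41 m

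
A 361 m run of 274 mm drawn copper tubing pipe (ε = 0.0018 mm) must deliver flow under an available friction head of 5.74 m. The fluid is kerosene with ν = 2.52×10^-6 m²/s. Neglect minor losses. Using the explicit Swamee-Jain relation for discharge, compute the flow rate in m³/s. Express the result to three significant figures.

Swamee-Jain (Type II): Q = -0.965·√(gD⁵h_f/L)·ln[ε/(3.7D) + √(3.17ν²L/(gD³h_f))]
√(gD⁵h_f/L) = √(9.81·0.274⁵·5.74/361) = 0.01552
ε/(3.7D) = 1.78×10^-6; √(3.17ν²L/(gD³h_f)) = 7.92×10^-5
Q = -0.965·0.01552·ln(8.098×10^-5) = 0.1411 m³/s
Check: V = 2.39 m/s, Re = 2.60×10^5, f = 0.01484, h_f = 5.71 m ≈ 5.74 m ✓

Q ≈ 0.141 m³/s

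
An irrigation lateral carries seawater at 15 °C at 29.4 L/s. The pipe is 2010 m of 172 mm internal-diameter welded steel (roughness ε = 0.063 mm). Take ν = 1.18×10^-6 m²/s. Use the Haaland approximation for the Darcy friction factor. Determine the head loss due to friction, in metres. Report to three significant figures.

h_f ≈ 17.2 m

V = 4Q/(πD²) = 4·0.0294/(π·0.172²) = 1.265 m/s
Re = VD/ν = 1.265·0.172/1.18×10^-6 = 1.84×10^5 → turbulent
ε/D = 0.063/172 = 3.66×10^-4
Haaland: f = 0.01805
h_f = f(L/D)V²/(2g) = 0.01805·(2010/0.172)·1.265²/(2·9.81) = 17.22 m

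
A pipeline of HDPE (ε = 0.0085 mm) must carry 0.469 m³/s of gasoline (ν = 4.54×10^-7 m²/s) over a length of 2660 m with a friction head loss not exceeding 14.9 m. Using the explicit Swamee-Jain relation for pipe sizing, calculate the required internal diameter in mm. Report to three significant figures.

D ≈ 511 mm

Swamee-Jain (Type III): D = 0.66·[ε^1.25·(LQ²/(gh_f))^4.75 + ν·Q^9.4·(L/(gh_f))^5.2]^0.04
LQ²/(gh_f) = 4.003; L/(gh_f) = 18.20
Term 1 = ε^1.25·(…)^4.75 = 3.33×10^-4; Term 2 = ν·Q^9.4·(…)^5.2 = 0.00131
D = 0.66·(3.33×10^-4 + 0.00131)^0.04 = 0.5107 m = 511 mm
Check: V = 2.29 m/s, Re = 2.58×10^6, f = 0.01065, h_f = 14.8 m ≈ 14.9 m ✓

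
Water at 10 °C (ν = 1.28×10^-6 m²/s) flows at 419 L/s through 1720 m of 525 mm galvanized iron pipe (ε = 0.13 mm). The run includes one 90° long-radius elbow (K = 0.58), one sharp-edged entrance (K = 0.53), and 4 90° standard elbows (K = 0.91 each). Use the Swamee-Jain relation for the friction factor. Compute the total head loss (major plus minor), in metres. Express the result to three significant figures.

H_L ≈ 10.6 m

V = 4Q/(πD²) = 1.936 m/s; V²/2g = 0.1909 m
Re = 7.94×10^5, ε/D = 2.48×10^-4 → f = 0.01545 (Swamee-Jain)
Major: h_f = f(L/D)·V²/2g = 0.01545·3276·0.1909 = 9.668 m
Minor: ΣK = 4.75; h_m = ΣK·V²/2g = 0.9070 m
Total H_L = 9.668 + 0.9070 = 10.57 m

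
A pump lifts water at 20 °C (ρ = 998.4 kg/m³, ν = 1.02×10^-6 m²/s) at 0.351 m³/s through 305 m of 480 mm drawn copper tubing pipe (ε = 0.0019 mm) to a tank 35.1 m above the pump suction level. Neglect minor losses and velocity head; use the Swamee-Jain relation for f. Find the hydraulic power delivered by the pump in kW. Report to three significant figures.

P_hyd ≈ 126 kW

V = 4Q/(πD²) = 1.940 m/s; Re = 9.13×10^5; ε/D = 3.96×10^-6; f = 0.01188
h_f = f(L/D)V²/2g = 1.448 m
Total head H = z + h_f = 35.1 + 1.448 = 36.55 m
P_hyd = ρgQH = 998.4·9.81·0.351·36.55 = 125.6 kW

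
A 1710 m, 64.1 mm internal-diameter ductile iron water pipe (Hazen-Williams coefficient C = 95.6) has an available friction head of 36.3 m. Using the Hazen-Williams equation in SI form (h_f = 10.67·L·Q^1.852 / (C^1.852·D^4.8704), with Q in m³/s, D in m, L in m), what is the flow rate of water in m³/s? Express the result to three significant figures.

Rearranging: Q = [h_f·C^1.852·D^4.8704 / (10.67·L)]^(1/1.852)
Q = [36.3·95.6^1.852·0.0641^4.8704 / (10.67·1710)]^0.540 = 0.002422 m³/s

Q ≈ 0.00242 m³/s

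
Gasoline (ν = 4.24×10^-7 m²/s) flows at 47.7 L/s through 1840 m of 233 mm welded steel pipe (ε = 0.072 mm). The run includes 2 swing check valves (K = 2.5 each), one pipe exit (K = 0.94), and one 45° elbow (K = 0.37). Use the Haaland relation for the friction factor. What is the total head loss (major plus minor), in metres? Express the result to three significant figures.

H_L ≈ 8.48 m

V = 4Q/(πD²) = 1.119 m/s; V²/2g = 0.06379 m
Re = 6.15×10^5, ε/D = 3.09×10^-4 → f = 0.01603 (Haaland)
Major: h_f = f(L/D)·V²/2g = 0.01603·7897·0.06379 = 8.076 m
Minor: ΣK = 6.31; h_m = ΣK·V²/2g = 0.4025 m
Total H_L = 8.076 + 0.4025 = 8.478 m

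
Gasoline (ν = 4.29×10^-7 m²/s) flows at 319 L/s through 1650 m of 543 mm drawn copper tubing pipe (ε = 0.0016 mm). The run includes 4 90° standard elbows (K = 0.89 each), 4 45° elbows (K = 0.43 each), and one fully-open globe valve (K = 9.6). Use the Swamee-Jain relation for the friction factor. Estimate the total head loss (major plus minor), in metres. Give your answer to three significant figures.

H_L ≈ 4.58 m

V = 4Q/(πD²) = 1.378 m/s; V²/2g = 0.09672 m
Re = 1.74×10^6, ε/D = 2.95×10^-6 → f = 0.01070 (Swamee-Jain)
Major: h_f = f(L/D)·V²/2g = 0.01070·3039·0.09672 = 3.144 m
Minor: ΣK = 14.9; h_m = ΣK·V²/2g = 1.439 m
Total H_L = 3.144 + 1.439 = 4.583 m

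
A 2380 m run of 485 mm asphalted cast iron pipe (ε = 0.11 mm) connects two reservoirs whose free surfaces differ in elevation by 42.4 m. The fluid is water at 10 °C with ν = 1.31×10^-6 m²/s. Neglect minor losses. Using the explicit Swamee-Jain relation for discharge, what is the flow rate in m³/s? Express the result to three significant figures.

Swamee-Jain (Type II): Q = -0.965·√(gD⁵h_f/L)·ln[ε/(3.7D) + √(3.17ν²L/(gD³h_f))]
√(gD⁵h_f/L) = √(9.81·0.485⁵·42.4/2380) = 0.06848
ε/(3.7D) = 6.13×10^-5; √(3.17ν²L/(gD³h_f)) = 1.65×10^-5
Q = -0.965·0.06848·ln(7.782×10^-5) = 0.6253 m³/s
Check: V = 3.38 m/s, Re = 1.25×10^6, f = 0.01489, h_f = 42.7 m ≈ 42.4 m ✓

Q ≈ 0.625 m³/s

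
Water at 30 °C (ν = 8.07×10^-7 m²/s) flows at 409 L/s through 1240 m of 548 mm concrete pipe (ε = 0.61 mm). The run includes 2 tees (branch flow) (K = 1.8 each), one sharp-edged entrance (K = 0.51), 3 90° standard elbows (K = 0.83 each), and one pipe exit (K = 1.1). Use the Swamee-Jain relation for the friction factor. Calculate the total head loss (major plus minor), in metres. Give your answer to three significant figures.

H_L ≈ 8.28 m

V = 4Q/(πD²) = 1.734 m/s; V²/2g = 0.1533 m
Re = 1.18×10^6, ε/D = 0.00111 → f = 0.02048 (Swamee-Jain)
Major: h_f = f(L/D)·V²/2g = 0.02048·2263·0.1533 = 7.102 m
Minor: ΣK = 7.70; h_m = ΣK·V²/2g = 1.180 m
Total H_L = 7.102 + 1.180 = 8.282 m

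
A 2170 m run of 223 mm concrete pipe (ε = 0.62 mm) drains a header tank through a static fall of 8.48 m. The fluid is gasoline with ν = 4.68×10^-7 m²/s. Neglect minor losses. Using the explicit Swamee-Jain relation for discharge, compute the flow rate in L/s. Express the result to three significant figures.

Q ≈ 31.7 L/s

Swamee-Jain (Type II): Q = -0.965·√(gD⁵h_f/L)·ln[ε/(3.7D) + √(3.17ν²L/(gD³h_f))]
√(gD⁵h_f/L) = √(9.81·0.223⁵·8.48/2170) = 0.004598
ε/(3.7D) = 7.51×10^-4; √(3.17ν²L/(gD³h_f)) = 4.04×10^-5
Q = -0.965·0.004598·ln(7.918×10^-4) = 0.03169 m³/s
Check: V = 0.811 m/s, Re = 3.87×10^5, f = 0.02611, h_f = 8.52 m ≈ 8.48 m ✓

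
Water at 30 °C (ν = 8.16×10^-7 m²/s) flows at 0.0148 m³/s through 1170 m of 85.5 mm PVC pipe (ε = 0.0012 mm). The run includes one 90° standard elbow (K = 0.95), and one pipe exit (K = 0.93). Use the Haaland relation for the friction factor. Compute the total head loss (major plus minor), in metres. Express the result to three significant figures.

H_L ≈ 68.9 m

V = 4Q/(πD²) = 2.578 m/s; V²/2g = 0.3387 m
Re = 2.70×10^5, ε/D = 1.40×10^-5 → f = 0.01474 (Haaland)
Major: h_f = f(L/D)·V²/2g = 0.01474·13684·0.3387 = 68.29 m
Minor: ΣK = 1.88; h_m = ΣK·V²/2g = 0.6367 m
Total H_L = 68.29 + 0.6367 = 68.93 m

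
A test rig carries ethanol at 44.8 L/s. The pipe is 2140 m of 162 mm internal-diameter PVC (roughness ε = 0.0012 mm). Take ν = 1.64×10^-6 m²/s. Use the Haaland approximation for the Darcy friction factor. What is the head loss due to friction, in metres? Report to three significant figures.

V = 4Q/(πD²) = 4·0.0448/(π·0.162²) = 2.173 m/s
Re = VD/ν = 2.173·0.162/1.64×10^-6 = 2.15×10^5 → turbulent
ε/D = 0.0012/162 = 7.41×10^-6
Haaland: f = 0.01533
h_f = f(L/D)V²/(2g) = 0.01533·(2140/0.162)·2.173²/(2·9.81) = 48.77 m

h_f ≈ 48.8 m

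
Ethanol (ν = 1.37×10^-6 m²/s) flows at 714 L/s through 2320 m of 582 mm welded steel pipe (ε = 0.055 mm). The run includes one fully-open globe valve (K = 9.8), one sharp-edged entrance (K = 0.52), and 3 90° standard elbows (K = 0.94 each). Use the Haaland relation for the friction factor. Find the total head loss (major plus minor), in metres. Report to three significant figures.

H_L ≈ 24.0 m

V = 4Q/(πD²) = 2.684 m/s; V²/2g = 0.3671 m
Re = 1.14×10^6, ε/D = 9.45×10^-5 → f = 0.01311 (Haaland)
Major: h_f = f(L/D)·V²/2g = 0.01311·3986·0.3671 = 19.18 m
Minor: ΣK = 13.1; h_m = ΣK·V²/2g = 4.824 m
Total H_L = 19.18 + 4.824 = 24.00 m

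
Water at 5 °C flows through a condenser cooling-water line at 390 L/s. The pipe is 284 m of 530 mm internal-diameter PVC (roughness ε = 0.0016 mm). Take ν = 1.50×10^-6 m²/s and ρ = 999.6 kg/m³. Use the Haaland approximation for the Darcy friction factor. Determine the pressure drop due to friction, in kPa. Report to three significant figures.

Δp ≈ 10.5 kPa

V = 4Q/(πD²) = 4·0.390/(π·0.530²) = 1.768 m/s
Re = VD/ν = 1.768·0.530/1.50×10^-6 = 6.25×10^5 → turbulent
ε/D = 0.0016/530 = 3.02×10^-6
Haaland: f = 0.01260
h_f = f(L/D)V²/(2g) = 0.01260·(284/0.530)·1.768²/(2·9.81) = 1.075 m
Δp = ρg·h_f = 999.6·9.81·1.075 = 10.54 kPa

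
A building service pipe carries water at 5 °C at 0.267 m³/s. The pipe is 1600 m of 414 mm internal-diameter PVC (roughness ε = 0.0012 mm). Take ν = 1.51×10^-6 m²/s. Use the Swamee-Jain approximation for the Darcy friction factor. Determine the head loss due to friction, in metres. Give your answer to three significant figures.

h_f ≈ 10.0 m

V = 4Q/(πD²) = 4·0.267/(π·0.414²) = 1.983 m/s
Re = VD/ν = 1.983·0.414/1.51×10^-6 = 5.44×10^5 → turbulent
ε/D = 0.0012/414 = 2.90×10^-6
Swamee-Jain: f = 0.01295
h_f = f(L/D)V²/(2g) = 0.01295·(1600/0.414)·1.983²/(2·9.81) = 10.03 m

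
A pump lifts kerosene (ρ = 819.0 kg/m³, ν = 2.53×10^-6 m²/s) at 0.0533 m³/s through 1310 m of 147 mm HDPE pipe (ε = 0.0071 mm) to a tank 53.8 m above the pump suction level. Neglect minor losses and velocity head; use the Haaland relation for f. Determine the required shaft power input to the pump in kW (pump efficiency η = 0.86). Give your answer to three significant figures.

P_shaft ≈ 62.7 kW

V = 4Q/(πD²) = 3.141 m/s; Re = 1.82×10^5; ε/D = 4.83×10^-5; f = 0.01608
h_f = f(L/D)V²/2g = 72.04 m
Total head H = z + h_f = 53.8 + 72.04 = 125.8 m
P_hyd = ρgQH = 819.0·9.81·0.0533·125.8 = 53.89 kW
P_shaft = P_hyd/η = 53.89/0.86 = 62.66 kW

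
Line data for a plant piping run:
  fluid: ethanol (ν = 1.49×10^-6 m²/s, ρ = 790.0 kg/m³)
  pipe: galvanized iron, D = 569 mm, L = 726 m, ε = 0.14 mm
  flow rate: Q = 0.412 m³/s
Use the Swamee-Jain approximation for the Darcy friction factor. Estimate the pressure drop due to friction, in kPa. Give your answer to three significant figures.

Δp ≈ 20.7 kPa

V = 4Q/(πD²) = 4·0.412/(π·0.569²) = 1.620 m/s
Re = VD/ν = 1.620·0.569/1.49×10^-6 = 6.19×10^5 → turbulent
ε/D = 0.14/569 = 2.46×10^-4
Swamee-Jain: f = 0.01568
h_f = f(L/D)V²/(2g) = 0.01568·(726/0.569)·1.620²/(2·9.81) = 2.677 m
Δp = ρg·h_f = 790.0·9.81·2.677 = 20.75 kPa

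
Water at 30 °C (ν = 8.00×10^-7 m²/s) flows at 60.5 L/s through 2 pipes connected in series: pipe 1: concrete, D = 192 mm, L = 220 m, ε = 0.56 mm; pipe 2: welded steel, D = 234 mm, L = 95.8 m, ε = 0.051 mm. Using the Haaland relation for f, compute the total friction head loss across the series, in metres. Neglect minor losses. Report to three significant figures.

Pipe 1: V = 2.090 m/s, Re = 5.02×10^5, ε/D = 0.00292, f = 0.02626, h_1 = f(L/D)V²/2g = 6.696 m
Pipe 2: V = 1.407 m/s, Re = 4.11×10^5, ε/D = 2.18×10^-4, f = 0.01571, h_2 = f(L/D)V²/2g = 0.6488 m
Series → Q common, losses add: H = Σh = 7.345 m

H ≈ 7.35 m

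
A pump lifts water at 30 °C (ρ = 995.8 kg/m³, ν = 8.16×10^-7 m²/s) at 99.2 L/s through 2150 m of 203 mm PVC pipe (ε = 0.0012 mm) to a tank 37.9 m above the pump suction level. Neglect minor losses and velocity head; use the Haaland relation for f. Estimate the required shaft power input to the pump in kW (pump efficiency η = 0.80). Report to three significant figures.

V = 4Q/(πD²) = 3.065 m/s; Re = 7.62×10^5; ε/D = 5.91×10^-6; f = 0.01222
h_f = f(L/D)V²/2g = 61.96 m
Total head H = z + h_f = 37.9 + 61.96 = 99.86 m
P_hyd = ρgQH = 995.8·9.81·0.0992·99.86 = 96.77 kW
P_shaft = P_hyd/η = 96.77/0.80 = 121.0 kW

P_shaft ≈ 121 kW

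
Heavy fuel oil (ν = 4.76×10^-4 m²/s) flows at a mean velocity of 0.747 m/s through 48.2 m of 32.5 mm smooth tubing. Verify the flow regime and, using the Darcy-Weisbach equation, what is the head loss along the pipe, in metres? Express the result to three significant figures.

h_f ≈ 52.9 m

Re = VD/ν = 0.747·0.03250/4.76×10^-4 = 51.0 → laminar (Re < 2300)
f = 64/Re = 1.255
h_f = f(L/D)V²/(2g) = 1.255·(48.2/0.03250)·0.747²/(2·9.81) = 52.93 m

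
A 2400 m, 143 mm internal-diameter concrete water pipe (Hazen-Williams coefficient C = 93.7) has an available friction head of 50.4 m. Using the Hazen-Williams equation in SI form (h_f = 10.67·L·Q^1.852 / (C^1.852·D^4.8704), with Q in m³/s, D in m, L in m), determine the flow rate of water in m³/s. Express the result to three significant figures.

Q ≈ 0.0195 m³/s

Rearranging: Q = [h_f·C^1.852·D^4.8704 / (10.67·L)]^(1/1.852)
Q = [50.4·93.7^1.852·0.143^4.8704 / (10.67·2400)]^0.540 = 0.01947 m³/s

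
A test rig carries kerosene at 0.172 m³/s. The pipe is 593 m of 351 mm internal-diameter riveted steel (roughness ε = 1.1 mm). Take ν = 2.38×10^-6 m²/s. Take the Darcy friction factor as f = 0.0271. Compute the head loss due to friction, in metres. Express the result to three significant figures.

h_f ≈ 7.37 m

V = 4Q/(πD²) = 4·0.172/(π·0.351²) = 1.778 m/s
h_f = f(L/D)V²/(2g) = 0.02710·(593/0.351)·1.778²/(2·9.81) = 7.373 m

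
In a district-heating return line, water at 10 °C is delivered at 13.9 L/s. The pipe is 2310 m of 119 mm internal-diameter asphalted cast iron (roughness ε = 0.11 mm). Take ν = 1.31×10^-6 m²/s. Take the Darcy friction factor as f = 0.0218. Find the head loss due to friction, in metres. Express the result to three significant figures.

V = 4Q/(πD²) = 4·0.0139/(π·0.119²) = 1.250 m/s
h_f = f(L/D)V²/(2g) = 0.02180·(2310/0.119)·1.250²/(2·9.81) = 33.69 m

h_f ≈ 33.7 m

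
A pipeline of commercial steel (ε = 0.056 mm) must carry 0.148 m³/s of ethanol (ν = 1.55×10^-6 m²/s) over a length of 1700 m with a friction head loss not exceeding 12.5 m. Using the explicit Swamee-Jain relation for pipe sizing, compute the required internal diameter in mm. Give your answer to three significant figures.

D ≈ 333 mm

Swamee-Jain (Type III): D = 0.66·[ε^1.25·(LQ²/(gh_f))^4.75 + ν·Q^9.4·(L/(gh_f))^5.2]^0.04
LQ²/(gh_f) = 0.3037; L/(gh_f) = 13.86
Term 1 = ε^1.25·(…)^4.75 = 1.69×10^-8; Term 2 = ν·Q^9.4·(…)^5.2 = 2.13×10^-8
D = 0.66·(1.69×10^-8 + 2.13×10^-8)^0.04 = 0.3333 m = 333 mm
Check: V = 1.70 m/s, Re = 3.65×10^5, f = 0.01569, h_f = 11.7 m ≈ 12.5 m ✓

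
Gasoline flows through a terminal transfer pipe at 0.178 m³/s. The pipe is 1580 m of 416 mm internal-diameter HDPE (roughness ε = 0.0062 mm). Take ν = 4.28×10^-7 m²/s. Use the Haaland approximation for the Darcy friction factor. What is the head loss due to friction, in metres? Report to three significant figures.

V = 4Q/(πD²) = 4·0.178/(π·0.416²) = 1.310 m/s
Re = VD/ν = 1.310·0.416/4.28×10^-7 = 1.27×10^6 → turbulent
ε/D = 0.0062/416 = 1.49×10^-5
Haaland: f = 0.01146
h_f = f(L/D)V²/(2g) = 0.01146·(1580/0.416)·1.310²/(2·9.81) = 3.803 m

h_f ≈ 3.80 m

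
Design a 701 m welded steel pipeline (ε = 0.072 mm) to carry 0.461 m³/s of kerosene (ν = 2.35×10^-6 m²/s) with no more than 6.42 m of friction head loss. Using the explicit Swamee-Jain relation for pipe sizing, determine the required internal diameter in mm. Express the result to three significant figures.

D ≈ 497 mm

Swamee-Jain (Type III): D = 0.66·[ε^1.25·(LQ²/(gh_f))^4.75 + ν·Q^9.4·(L/(gh_f))^5.2]^0.04
LQ²/(gh_f) = 2.365; L/(gh_f) = 11.13
Term 1 = ε^1.25·(…)^4.75 = 3.96×10^-4; Term 2 = ν·Q^9.4·(…)^5.2 = 4.48×10^-4
D = 0.66·(3.96×10^-4 + 4.48×10^-4)^0.04 = 0.4973 m = 497 mm
Check: V = 2.37 m/s, Re = 5.02×10^5, f = 0.01496, h_f = 6.05 m ≈ 6.42 m ✓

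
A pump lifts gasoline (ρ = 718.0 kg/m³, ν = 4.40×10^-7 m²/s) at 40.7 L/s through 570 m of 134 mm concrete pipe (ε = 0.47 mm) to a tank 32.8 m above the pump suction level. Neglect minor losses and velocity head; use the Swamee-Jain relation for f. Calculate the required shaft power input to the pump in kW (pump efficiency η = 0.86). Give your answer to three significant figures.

P_shaft ≈ 27.5 kW

V = 4Q/(πD²) = 2.886 m/s; Re = 8.79×10^5; ε/D = 0.00351; f = 0.02756
h_f = f(L/D)V²/2g = 49.77 m
Total head H = z + h_f = 32.8 + 49.77 = 82.57 m
P_hyd = ρgQH = 718.0·9.81·0.0407·82.57 = 23.67 kW
P_shaft = P_hyd/η = 23.67/0.86 = 27.53 kW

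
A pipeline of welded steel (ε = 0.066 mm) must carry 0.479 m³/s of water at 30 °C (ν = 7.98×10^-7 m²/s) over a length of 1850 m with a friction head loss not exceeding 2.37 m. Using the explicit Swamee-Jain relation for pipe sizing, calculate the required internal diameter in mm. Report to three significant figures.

D ≈ 729 mm

Swamee-Jain (Type III): D = 0.66·[ε^1.25·(LQ²/(gh_f))^4.75 + ν·Q^9.4·(L/(gh_f))^5.2]^0.04
LQ²/(gh_f) = 18.26; L/(gh_f) = 79.57
Term 1 = ε^1.25·(…)^4.75 = 5.84; Term 2 = ν·Q^9.4·(…)^5.2 = 6.04
D = 0.66·(5.84 + 6.04)^0.04 = 0.7287 m = 729 mm
Check: V = 1.15 m/s, Re = 1.05×10^6, f = 0.01331, h_f = 2.27 m ≈ 2.37 m ✓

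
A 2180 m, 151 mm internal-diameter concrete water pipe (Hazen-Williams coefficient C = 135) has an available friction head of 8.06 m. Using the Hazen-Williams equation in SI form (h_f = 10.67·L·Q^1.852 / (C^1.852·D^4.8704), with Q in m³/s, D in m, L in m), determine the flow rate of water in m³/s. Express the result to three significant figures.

Q ≈ 0.0127 m³/s

Rearranging: Q = [h_f·C^1.852·D^4.8704 / (10.67·L)]^(1/1.852)
Q = [8.06·135^1.852·0.151^4.8704 / (10.67·2180)]^0.540 = 0.01267 m³/s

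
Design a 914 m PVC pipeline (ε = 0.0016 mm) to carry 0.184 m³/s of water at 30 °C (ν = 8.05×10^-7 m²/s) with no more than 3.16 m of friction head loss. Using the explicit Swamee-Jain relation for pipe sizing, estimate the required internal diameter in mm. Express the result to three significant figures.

D ≈ 403 mm

Swamee-Jain (Type III): D = 0.66·[ε^1.25·(LQ²/(gh_f))^4.75 + ν·Q^9.4·(L/(gh_f))^5.2]^0.04
LQ²/(gh_f) = 0.9982; L/(gh_f) = 29.48
Term 1 = ε^1.25·(…)^4.75 = 5.64×10^-8; Term 2 = ν·Q^9.4·(…)^5.2 = 4.33×10^-6
D = 0.66·(5.64×10^-8 + 4.33×10^-6)^0.04 = 0.4029 m = 403 mm
Check: V = 1.44 m/s, Re = 7.22×10^5, f = 0.01235, h_f = 2.97 m ≈ 3.16 m ✓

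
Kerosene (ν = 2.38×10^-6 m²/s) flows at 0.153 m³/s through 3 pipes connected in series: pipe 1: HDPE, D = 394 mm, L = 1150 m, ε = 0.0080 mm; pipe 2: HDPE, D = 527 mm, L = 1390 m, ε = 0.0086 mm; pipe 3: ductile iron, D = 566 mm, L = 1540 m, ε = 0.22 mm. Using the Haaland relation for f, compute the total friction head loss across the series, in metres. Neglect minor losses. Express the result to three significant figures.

Pipe 1: V = 1.255 m/s, Re = 2.08×10^5, ε/D = 2.03×10^-5, f = 0.01552, h_1 = f(L/D)V²/2g = 3.635 m
Pipe 2: V = 0.7014 m/s, Re = 1.55×10^5, ε/D = 1.63×10^-5, f = 0.01638, h_2 = f(L/D)V²/2g = 1.083 m
Pipe 3: V = 0.6081 m/s, Re = 1.45×10^5, ε/D = 3.89×10^-4, f = 0.01868, h_3 = f(L/D)V²/2g = 0.9577 m
Series → Q common, losses add: H = Σh = 5.676 m

H ≈ 5.68 m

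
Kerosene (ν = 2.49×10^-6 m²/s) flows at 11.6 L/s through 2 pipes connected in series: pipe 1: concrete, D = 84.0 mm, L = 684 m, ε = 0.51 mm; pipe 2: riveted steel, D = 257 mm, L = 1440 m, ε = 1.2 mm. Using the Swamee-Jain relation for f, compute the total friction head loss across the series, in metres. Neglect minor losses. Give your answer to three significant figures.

H ≈ 61.8 m

Pipe 1: V = 2.093 m/s, Re = 7.06×10^4, ε/D = 0.00607, f = 0.03370, h_1 = f(L/D)V²/2g = 61.28 m
Pipe 2: V = 0.2236 m/s, Re = 2.31×10^4, ε/D = 0.00467, f = 0.03399, h_2 = f(L/D)V²/2g = 0.4854 m
Series → Q common, losses add: H = Σh = 61.76 m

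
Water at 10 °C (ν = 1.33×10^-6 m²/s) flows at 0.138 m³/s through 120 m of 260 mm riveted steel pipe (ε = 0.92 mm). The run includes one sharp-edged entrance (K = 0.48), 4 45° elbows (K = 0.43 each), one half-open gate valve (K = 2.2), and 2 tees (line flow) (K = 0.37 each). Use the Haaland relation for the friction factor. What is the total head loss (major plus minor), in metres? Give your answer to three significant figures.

H_L ≈ 6.17 m

V = 4Q/(πD²) = 2.599 m/s; V²/2g = 0.3443 m
Re = 5.08×10^5, ε/D = 0.00354 → f = 0.02769 (Haaland)
Major: h_f = f(L/D)·V²/2g = 0.02769·461.5·0.3443 = 4.401 m
Minor: ΣK = 5.14; h_m = ΣK·V²/2g = 1.770 m
Total H_L = 4.401 + 1.770 = 6.171 m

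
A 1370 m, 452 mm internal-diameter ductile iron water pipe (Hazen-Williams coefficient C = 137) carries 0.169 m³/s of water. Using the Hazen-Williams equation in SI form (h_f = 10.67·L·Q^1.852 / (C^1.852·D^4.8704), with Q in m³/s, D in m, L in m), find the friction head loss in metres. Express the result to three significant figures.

h_f = 10.67·1370·0.169^1.852 / (137^1.852·0.452^4.8704) = 2.866 m

h_f ≈ 2.87 m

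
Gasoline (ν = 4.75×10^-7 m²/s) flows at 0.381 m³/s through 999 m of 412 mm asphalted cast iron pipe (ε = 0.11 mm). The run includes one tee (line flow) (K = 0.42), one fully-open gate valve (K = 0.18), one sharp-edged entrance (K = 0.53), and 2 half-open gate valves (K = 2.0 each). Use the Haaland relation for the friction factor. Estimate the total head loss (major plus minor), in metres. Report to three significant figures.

H_L ≈ 17.2 m

V = 4Q/(πD²) = 2.858 m/s; V²/2g = 0.4163 m
Re = 2.48×10^6, ε/D = 2.67×10^-4 → f = 0.01490 (Haaland)
Major: h_f = f(L/D)·V²/2g = 0.01490·2425·0.4163 = 15.04 m
Minor: ΣK = 5.13; h_m = ΣK·V²/2g = 2.136 m
Total H_L = 15.04 + 2.136 = 17.17 m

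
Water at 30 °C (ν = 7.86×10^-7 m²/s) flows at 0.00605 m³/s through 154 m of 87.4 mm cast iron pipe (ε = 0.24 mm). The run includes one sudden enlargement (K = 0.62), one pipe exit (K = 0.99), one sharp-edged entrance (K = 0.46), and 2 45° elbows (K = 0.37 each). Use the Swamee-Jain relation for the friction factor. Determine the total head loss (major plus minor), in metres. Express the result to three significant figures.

V = 4Q/(πD²) = 1.008 m/s; V²/2g = 0.05183 m
Re = 1.12×10^5, ε/D = 0.00275 → f = 0.02700 (Swamee-Jain)
Major: h_f = f(L/D)·V²/2g = 0.02700·1762·0.05183 = 2.466 m
Minor: ΣK = 2.81; h_m = ΣK·V²/2g = 0.1456 m
Total H_L = 2.466 + 0.1456 = 2.611 m

H_L ≈ 2.61 m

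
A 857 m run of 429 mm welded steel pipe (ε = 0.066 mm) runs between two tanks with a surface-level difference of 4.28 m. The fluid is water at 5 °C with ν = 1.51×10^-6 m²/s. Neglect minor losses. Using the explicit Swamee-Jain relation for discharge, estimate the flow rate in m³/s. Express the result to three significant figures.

Swamee-Jain (Type II): Q = -0.965·√(gD⁵h_f/L)·ln[ε/(3.7D) + √(3.17ν²L/(gD³h_f))]
√(gD⁵h_f/L) = √(9.81·0.429⁵·4.28/857) = 0.02668
ε/(3.7D) = 4.16×10^-5; √(3.17ν²L/(gD³h_f)) = 4.32×10^-5
Q = -0.965·0.02668·ln(8.481×10^-5) = 0.2414 m³/s
Check: V = 1.67 m/s, Re = 4.74×10^5, f = 0.01514, h_f = 4.30 m ≈ 4.28 m ✓

Q ≈ 0.241 m³/s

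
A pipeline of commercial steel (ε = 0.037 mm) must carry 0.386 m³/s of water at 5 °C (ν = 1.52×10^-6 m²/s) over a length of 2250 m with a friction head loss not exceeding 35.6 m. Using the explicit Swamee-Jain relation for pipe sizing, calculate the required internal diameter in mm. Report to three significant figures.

Swamee-Jain (Type III): D = 0.66·[ε^1.25·(LQ²/(gh_f))^4.75 + ν·Q^9.4·(L/(gh_f))^5.2]^0.04
LQ²/(gh_f) = 0.9599; L/(gh_f) = 6.443
Term 1 = ε^1.25·(…)^4.75 = 2.38×10^-6; Term 2 = ν·Q^9.4·(…)^5.2 = 3.18×10^-6
D = 0.66·(2.38×10^-6 + 3.18×10^-6)^0.04 = 0.4068 m = 407 mm
Check: V = 2.97 m/s, Re = 7.95×10^5, f = 0.01366, h_f = 34.0 m ≈ 35.6 m ✓

D ≈ 407 mm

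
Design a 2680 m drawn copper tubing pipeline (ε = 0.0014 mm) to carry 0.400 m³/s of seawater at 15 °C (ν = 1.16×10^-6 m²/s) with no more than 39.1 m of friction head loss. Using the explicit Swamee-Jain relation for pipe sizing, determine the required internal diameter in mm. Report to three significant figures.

Swamee-Jain (Type III): D = 0.66·[ε^1.25·(LQ²/(gh_f))^4.75 + ν·Q^9.4·(L/(gh_f))^5.2]^0.04
LQ²/(gh_f) = 1.118; L/(gh_f) = 6.987
Term 1 = ε^1.25·(…)^4.75 = 8.18×10^-8; Term 2 = ν·Q^9.4·(…)^5.2 = 5.18×10^-6
D = 0.66·(8.18×10^-8 + 5.18×10^-6)^0.04 = 0.4059 m = 406 mm
Check: V = 3.09 m/s, Re = 1.08×10^6, f = 0.01155, h_f = 37.1 m ≈ 39.1 m ✓

D ≈ 406 mm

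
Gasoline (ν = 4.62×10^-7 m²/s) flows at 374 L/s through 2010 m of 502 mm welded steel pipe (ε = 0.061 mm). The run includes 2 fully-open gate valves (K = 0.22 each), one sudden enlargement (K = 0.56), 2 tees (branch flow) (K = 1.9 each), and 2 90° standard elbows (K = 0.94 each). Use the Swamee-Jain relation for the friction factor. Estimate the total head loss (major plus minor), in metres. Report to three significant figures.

H_L ≈ 10.8 m

V = 4Q/(πD²) = 1.890 m/s; V²/2g = 0.1820 m
Re = 2.05×10^6, ε/D = 1.22×10^-4 → f = 0.01322 (Swamee-Jain)
Major: h_f = f(L/D)·V²/2g = 0.01322·4004·0.1820 = 9.633 m
Minor: ΣK = 6.68; h_m = ΣK·V²/2g = 1.216 m
Total H_L = 9.633 + 1.216 = 10.85 m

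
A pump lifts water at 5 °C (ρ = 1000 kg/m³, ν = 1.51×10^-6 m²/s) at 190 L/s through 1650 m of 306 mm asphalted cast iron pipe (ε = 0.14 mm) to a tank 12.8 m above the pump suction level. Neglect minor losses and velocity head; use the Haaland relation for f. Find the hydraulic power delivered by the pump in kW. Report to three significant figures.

V = 4Q/(πD²) = 2.584 m/s; Re = 5.24×10^5; ε/D = 4.58×10^-4; f = 0.01726
h_f = f(L/D)V²/2g = 31.67 m
Total head H = z + h_f = 12.8 + 31.67 = 44.47 m
P_hyd = ρgQH = 1000·9.81·0.190·44.47 = 82.89 kW

P_hyd ≈ 82.9 kW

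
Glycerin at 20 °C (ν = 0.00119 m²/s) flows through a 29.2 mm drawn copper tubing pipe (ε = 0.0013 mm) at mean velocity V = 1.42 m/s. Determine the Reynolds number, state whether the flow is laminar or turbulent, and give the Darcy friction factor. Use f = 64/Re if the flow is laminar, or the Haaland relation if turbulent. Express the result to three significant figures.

Re = VD/ν = 1.420·0.0292/0.00119 = 34.8
Re < 2300 → laminar → f = 64/Re = 1.837

Re ≈ 34.8; laminar; f = 64/Re ≈ 1.84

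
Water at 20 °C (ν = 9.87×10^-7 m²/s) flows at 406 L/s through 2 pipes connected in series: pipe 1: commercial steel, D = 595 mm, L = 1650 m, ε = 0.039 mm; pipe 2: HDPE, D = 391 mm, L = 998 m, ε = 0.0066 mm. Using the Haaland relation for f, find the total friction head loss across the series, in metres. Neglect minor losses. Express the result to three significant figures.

H ≈ 20.9 m

Pipe 1: V = 1.460 m/s, Re = 8.80×10^5, ε/D = 6.55×10^-5, f = 0.01296, h_1 = f(L/D)V²/2g = 3.904 m
Pipe 2: V = 3.381 m/s, Re = 1.34×10^6, ε/D = 1.69×10^-5, f = 0.01142, h_2 = f(L/D)V²/2g = 16.99 m
Series → Q common, losses add: H = Σh = 20.89 m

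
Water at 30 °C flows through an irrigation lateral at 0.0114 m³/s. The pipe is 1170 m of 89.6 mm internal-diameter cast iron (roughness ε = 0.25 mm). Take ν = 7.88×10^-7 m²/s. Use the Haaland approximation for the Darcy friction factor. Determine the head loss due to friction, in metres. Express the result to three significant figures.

h_f ≈ 57.2 m

V = 4Q/(πD²) = 4·0.0114/(π·0.0896²) = 1.808 m/s
Re = VD/ν = 1.808·0.0896/7.88×10^-7 = 2.06×10^5 → turbulent
ε/D = 0.25/89.6 = 0.00279
Haaland: f = 0.02630
h_f = f(L/D)V²/(2g) = 0.02630·(1170/0.0896)·1.808²/(2·9.81) = 57.23 m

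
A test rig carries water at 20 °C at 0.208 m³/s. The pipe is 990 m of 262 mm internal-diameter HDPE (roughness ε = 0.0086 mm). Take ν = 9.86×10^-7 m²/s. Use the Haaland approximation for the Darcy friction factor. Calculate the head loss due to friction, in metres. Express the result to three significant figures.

V = 4Q/(πD²) = 4·0.208/(π·0.262²) = 3.858 m/s
Re = VD/ν = 3.858·0.262/9.86×10^-7 = 1.03×10^6 → turbulent
ε/D = 0.0086/262 = 3.28×10^-5
Haaland: f = 0.01217
h_f = f(L/D)V²/(2g) = 0.01217·(990/0.262)·3.858²/(2·9.81) = 34.88 m

h_f ≈ 34.9 m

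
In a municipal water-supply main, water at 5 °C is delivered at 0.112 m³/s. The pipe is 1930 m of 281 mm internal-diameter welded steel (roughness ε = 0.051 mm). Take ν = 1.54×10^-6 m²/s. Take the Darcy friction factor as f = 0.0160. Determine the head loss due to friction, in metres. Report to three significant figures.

V = 4Q/(πD²) = 4·0.112/(π·0.281²) = 1.806 m/s
h_f = f(L/D)V²/(2g) = 0.01600·(1930/0.281)·1.806²/(2·9.81) = 18.27 m

h_f ≈ 18.3 m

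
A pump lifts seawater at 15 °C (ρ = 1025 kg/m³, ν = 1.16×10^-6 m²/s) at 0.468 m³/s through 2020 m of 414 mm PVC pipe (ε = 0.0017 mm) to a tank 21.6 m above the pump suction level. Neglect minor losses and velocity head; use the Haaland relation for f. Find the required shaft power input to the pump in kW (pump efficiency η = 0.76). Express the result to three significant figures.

P_shaft ≈ 343 kW

V = 4Q/(πD²) = 3.477 m/s; Re = 1.24×10^6; ε/D = 4.11×10^-6; f = 0.01126
h_f = f(L/D)V²/2g = 33.84 m
Total head H = z + h_f = 21.6 + 33.84 = 55.44 m
P_hyd = ρgQH = 1025·9.81·0.468·55.44 = 260.9 kW
P_shaft = P_hyd/η = 260.9/0.76 = 343.3 kW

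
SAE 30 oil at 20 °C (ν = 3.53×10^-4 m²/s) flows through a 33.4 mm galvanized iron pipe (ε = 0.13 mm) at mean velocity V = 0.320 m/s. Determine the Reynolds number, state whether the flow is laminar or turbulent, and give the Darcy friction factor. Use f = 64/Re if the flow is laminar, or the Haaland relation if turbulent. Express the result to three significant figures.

Re = VD/ν = 0.3200·0.0334/3.53×10^-4 = 30.3
Re < 2300 → laminar → f = 64/Re = 2.114

Re ≈ 30.3; laminar; f = 64/Re ≈ 2.11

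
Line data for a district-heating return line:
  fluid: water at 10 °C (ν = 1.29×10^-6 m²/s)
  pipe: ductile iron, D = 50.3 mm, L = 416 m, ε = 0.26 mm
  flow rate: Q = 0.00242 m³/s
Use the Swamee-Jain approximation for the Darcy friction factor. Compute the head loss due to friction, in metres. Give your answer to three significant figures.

h_f ≈ 20.6 m

V = 4Q/(πD²) = 4·0.00242/(π·0.0503²) = 1.218 m/s
Re = VD/ν = 1.218·0.0503/1.29×10^-6 = 4.75×10^4 → turbulent
ε/D = 0.26/50.3 = 0.00517
Swamee-Jain: f = 0.03290
h_f = f(L/D)V²/(2g) = 0.03290·(416/0.0503)·1.218²/(2·9.81) = 20.57 m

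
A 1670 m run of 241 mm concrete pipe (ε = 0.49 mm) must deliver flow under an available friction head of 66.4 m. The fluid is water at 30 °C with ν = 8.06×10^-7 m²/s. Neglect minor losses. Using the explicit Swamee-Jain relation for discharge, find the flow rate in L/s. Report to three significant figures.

Swamee-Jain (Type II): Q = -0.965·√(gD⁵h_f/L)·ln[ε/(3.7D) + √(3.17ν²L/(gD³h_f))]
√(gD⁵h_f/L) = √(9.81·0.241⁵·66.4/1670) = 0.01781
ε/(3.7D) = 5.50×10^-4; √(3.17ν²L/(gD³h_f)) = 1.94×10^-5
Q = -0.965·0.01781·ln(5.689×10^-4) = 0.1284 m³/s
Check: V = 2.81 m/s, Re = 8.42×10^5, f = 0.02382, h_f = 66.7 m ≈ 66.4 m ✓

Q ≈ 128 L/s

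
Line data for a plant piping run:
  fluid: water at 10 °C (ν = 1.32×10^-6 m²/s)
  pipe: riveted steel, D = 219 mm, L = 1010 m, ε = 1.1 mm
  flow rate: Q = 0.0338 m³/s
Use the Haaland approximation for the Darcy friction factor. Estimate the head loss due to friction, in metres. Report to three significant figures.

h_f ≈ 5.88 m

V = 4Q/(πD²) = 4·0.0338/(π·0.219²) = 0.8973 m/s
Re = VD/ν = 0.8973·0.219/1.32×10^-6 = 1.49×10^5 → turbulent
ε/D = 1.1/219 = 0.00502
Haaland: f = 0.03105
h_f = f(L/D)V²/(2g) = 0.03105·(1010/0.219)·0.8973²/(2·9.81) = 5.876 m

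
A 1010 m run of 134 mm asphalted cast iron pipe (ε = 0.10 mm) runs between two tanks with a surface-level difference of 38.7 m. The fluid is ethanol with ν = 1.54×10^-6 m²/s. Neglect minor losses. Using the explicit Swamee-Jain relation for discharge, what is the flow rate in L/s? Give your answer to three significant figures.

Q ≈ 31.6 L/s

Swamee-Jain (Type II): Q = -0.965·√(gD⁵h_f/L)·ln[ε/(3.7D) + √(3.17ν²L/(gD³h_f))]
√(gD⁵h_f/L) = √(9.81·0.134⁵·38.7/1010) = 0.004030
ε/(3.7D) = 2.02×10^-4; √(3.17ν²L/(gD³h_f)) = 9.12×10^-5
Q = -0.965·0.004030·ln(2.929×10^-4) = 0.03164 m³/s
Check: V = 2.24 m/s, Re = 1.95×10^5, f = 0.02016, h_f = 39.0 m ≈ 38.7 m ✓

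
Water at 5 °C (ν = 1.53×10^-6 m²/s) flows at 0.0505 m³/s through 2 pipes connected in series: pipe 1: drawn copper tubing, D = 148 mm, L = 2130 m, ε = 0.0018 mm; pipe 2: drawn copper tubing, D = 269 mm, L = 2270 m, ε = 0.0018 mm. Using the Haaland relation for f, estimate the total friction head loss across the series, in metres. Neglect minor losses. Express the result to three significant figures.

H ≈ 97.7 m

Pipe 1: V = 2.935 m/s, Re = 2.84×10^5, ε/D = 1.22×10^-5, f = 0.01459, h_1 = f(L/D)V²/2g = 92.20 m
Pipe 2: V = 0.8886 m/s, Re = 1.56×10^5, ε/D = 6.69×10^-6, f = 0.01631, h_2 = f(L/D)V²/2g = 5.537 m
Series → Q common, losses add: H = Σh = 97.73 m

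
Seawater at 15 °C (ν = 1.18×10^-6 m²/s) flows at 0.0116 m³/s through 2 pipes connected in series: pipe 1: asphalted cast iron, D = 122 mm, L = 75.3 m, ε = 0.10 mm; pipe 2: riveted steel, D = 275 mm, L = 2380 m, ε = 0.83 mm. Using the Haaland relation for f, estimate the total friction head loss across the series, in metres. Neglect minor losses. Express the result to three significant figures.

Pipe 1: V = 0.9923 m/s, Re = 1.03×10^5, ε/D = 8.20×10^-4, f = 0.02127, h_1 = f(L/D)V²/2g = 0.6588 m
Pipe 2: V = 0.1953 m/s, Re = 4.55×10^4, ε/D = 0.00302, f = 0.02869, h_2 = f(L/D)V²/2g = 0.4826 m
Series → Q common, losses add: H = Σh = 1.141 m

H ≈ 1.14 m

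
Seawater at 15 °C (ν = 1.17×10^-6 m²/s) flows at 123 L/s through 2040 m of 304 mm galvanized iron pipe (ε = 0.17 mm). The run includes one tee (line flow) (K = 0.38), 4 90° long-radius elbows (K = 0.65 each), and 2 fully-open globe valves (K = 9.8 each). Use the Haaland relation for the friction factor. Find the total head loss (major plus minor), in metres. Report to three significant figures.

H_L ≈ 21.0 m

V = 4Q/(πD²) = 1.695 m/s; V²/2g = 0.1464 m
Re = 4.40×10^5, ε/D = 5.59×10^-4 → f = 0.01804 (Haaland)
Major: h_f = f(L/D)·V²/2g = 0.01804·6711·0.1464 = 17.72 m
Minor: ΣK = 22.6; h_m = ΣK·V²/2g = 3.305 m
Total H_L = 17.72 + 3.305 = 21.03 m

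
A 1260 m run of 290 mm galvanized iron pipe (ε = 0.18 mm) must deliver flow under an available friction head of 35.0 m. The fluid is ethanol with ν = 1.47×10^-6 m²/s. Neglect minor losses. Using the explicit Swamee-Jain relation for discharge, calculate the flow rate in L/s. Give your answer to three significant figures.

Q ≈ 194 L/s

Swamee-Jain (Type II): Q = -0.965·√(gD⁵h_f/L)·ln[ε/(3.7D) + √(3.17ν²L/(gD³h_f))]
√(gD⁵h_f/L) = √(9.81·0.290⁵·35.0/1260) = 0.02364
ε/(3.7D) = 1.68×10^-4; √(3.17ν²L/(gD³h_f)) = 3.21×10^-5
Q = -0.965·0.02364·ln(1.999×10^-4) = 0.1943 m³/s
Check: V = 2.94 m/s, Re = 5.80×10^5, f = 0.01838, h_f = 35.2 m ≈ 35.0 m ✓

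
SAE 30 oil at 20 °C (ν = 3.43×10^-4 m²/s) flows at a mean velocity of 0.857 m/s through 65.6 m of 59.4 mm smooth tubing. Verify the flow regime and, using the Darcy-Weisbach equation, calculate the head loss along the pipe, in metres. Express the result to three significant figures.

h_f ≈ 17.8 m

Re = VD/ν = 0.857·0.05940/3.43×10^-4 = 148 → laminar (Re < 2300)
f = 64/Re = 0.4312
h_f = f(L/D)V²/(2g) = 0.4312·(65.6/0.05940)·0.857²/(2·9.81) = 17.83 m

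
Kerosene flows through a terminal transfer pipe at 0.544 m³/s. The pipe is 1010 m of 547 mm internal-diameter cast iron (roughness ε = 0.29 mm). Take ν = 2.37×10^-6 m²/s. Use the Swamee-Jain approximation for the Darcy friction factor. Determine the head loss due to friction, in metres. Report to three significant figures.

V = 4Q/(πD²) = 4·0.544/(π·0.547²) = 2.315 m/s
Re = VD/ν = 2.315·0.547/2.37×10^-6 = 5.34×10^5 → turbulent
ε/D = 0.29/547 = 5.30×10^-4
Swamee-Jain: f = 0.01791
h_f = f(L/D)V²/(2g) = 0.01791·(1010/0.547)·2.315²/(2·9.81) = 9.031 m

h_f ≈ 9.03 m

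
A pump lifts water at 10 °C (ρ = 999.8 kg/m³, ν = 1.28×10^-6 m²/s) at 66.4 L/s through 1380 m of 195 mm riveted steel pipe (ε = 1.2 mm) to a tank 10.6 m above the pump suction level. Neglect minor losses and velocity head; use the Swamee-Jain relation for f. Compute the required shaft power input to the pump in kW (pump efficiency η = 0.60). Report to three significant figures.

P_shaft ≈ 74.9 kW

V = 4Q/(πD²) = 2.223 m/s; Re = 3.39×10^5; ε/D = 0.00615; f = 0.03274
h_f = f(L/D)V²/2g = 58.37 m
Total head H = z + h_f = 10.6 + 58.37 = 68.97 m
P_hyd = ρgQH = 999.8·9.81·0.0664·68.97 = 44.92 kW
P_shaft = P_hyd/η = 44.92/0.60 = 74.86 kW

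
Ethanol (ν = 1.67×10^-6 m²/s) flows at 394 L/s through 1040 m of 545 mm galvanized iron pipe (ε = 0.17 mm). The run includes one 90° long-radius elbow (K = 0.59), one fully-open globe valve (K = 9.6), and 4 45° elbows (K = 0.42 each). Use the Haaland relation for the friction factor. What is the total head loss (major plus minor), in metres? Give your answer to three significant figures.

H_L ≈ 6.21 m

V = 4Q/(πD²) = 1.689 m/s; V²/2g = 0.1454 m
Re = 5.51×10^5, ε/D = 3.12×10^-4 → f = 0.01615 (Haaland)
Major: h_f = f(L/D)·V²/2g = 0.01615·1908·0.1454 = 4.482 m
Minor: ΣK = 11.9; h_m = ΣK·V²/2g = 1.726 m
Total H_L = 4.482 + 1.726 = 6.208 m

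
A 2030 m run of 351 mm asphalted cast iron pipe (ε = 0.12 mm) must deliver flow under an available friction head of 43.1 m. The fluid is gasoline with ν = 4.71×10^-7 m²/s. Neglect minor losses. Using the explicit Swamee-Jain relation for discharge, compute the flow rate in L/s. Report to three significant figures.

Q ≈ 296 L/s

Swamee-Jain (Type II): Q = -0.965·√(gD⁵h_f/L)·ln[ε/(3.7D) + √(3.17ν²L/(gD³h_f))]
√(gD⁵h_f/L) = √(9.81·0.351⁵·43.1/2030) = 0.03331
ε/(3.7D) = 9.24×10^-5; √(3.17ν²L/(gD³h_f)) = 8.84×10^-6
Q = -0.965·0.03331·ln(1.012×10^-4) = 0.2957 m³/s
Check: V = 3.06 m/s, Re = 2.28×10^6, f = 0.01574, h_f = 43.3 m ≈ 43.1 m ✓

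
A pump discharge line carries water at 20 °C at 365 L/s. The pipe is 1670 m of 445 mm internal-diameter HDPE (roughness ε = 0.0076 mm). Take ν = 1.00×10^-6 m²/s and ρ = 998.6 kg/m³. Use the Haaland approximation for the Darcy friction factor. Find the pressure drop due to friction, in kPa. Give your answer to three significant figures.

V = 4Q/(πD²) = 4·0.365/(π·0.445²) = 2.347 m/s
Re = VD/ν = 2.347·0.445/1.00×10^-6 = 1.04×10^6 → turbulent
ε/D = 0.0076/445 = 1.71×10^-5
Haaland: f = 0.01183
h_f = f(L/D)V²/(2g) = 0.01183·(1670/0.445)·2.347²/(2·9.81) = 12.46 m
Δp = ρg·h_f = 998.6·9.81·12.46 = 122.1 kPa

Δp ≈ 122 kPa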